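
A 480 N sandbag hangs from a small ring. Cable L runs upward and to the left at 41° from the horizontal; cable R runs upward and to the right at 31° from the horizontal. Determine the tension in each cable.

ΣF_x = 0: −T_L·cos41° + T_R·cos31° = 0 → T_R = 0.880469·T_L.
ΣF_y = 0: T_L·sin41° + T_R·sin31° = 480.
Substitute: T_L·(0.656059 + 0.880469·0.515038) = 480 → T_L = 432.614 ≈ 432.6 N.
Then T_R = 0.880469 × 432.614 = 380.9 N.

T_L = 432.6 N, T_R = 380.9 N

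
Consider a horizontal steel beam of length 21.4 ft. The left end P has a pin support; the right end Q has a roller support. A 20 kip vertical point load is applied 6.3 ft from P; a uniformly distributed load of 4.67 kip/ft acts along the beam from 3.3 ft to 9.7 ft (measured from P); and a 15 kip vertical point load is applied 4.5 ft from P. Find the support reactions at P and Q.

Resultant of the distributed load: 4.67 × 6.4 = 29.888 kip at 6.5 ft from P.
Taking moments about P: Q_y·21.4 − 20·6.3 − (4.67·6.4)·6.5 − 15·4.5 = 0 → Q_y = 387.772/21.4 = 18.1202 ≈ 18.12 kip.
ΣF_y = 0: P_y + 18.1202 − 20 − 4.67·6.4 − 15 = 0 → P_y = 46.77 kip.
ΣF_x = 0: no horizontal applied forces, so P_x = 0.

P_x = 0, P_y = 46.77 kip, Q_y = 18.12 kip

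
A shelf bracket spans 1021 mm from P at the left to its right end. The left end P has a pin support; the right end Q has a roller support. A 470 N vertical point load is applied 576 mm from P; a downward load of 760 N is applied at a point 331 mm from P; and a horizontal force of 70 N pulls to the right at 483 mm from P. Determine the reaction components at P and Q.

Moments about P: Q_y·1021 − 470·576 − 760·331 = 0 → Q_y = 522280/1021 = 511.538 ≈ 511.5 N.
ΣF_y = 0: P_y + 511.538 − 470 − 760 = 0 → P_y = 718.5 N.
ΣF_x = 0: P_x + 70 = 0 → P_x = -70.00 N.

P_x = -70.00 N, P_y = 718.5 N, Q_y = 511.5 N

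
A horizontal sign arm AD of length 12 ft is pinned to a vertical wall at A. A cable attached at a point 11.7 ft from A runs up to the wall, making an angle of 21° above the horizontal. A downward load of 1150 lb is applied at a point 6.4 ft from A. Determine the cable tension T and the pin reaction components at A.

T = 1755 lb, A_x = 1639 lb, A_y = 520.9 lb

ΣM about A: T·sin21°·11.7 − 1150·6.4 = 0 → T = 7360/(11.7·0.358368) = 1755.35 ≈ 1755 lb.
ΣF_x = 0: A_x − T·cos21° = 0 → A_x = 1755.35 × 0.93358 = 1639 lb.
ΣF_y = 0: A_y + T·sin21° − 1150 = 0 → A_y = 1150 − 1755.35 × 0.358368 = 520.9 lb.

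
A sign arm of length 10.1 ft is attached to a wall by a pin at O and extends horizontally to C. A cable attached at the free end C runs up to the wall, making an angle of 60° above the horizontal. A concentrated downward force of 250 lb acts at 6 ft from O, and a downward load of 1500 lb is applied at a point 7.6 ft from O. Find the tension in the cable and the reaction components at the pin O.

T = 1475 lb, O_x = 737.4 lb, O_y = 472.8 lb

ΣM about O: T·sin60°·10.1 − 250·6 − 1500·7.6 = 0 → T = 12900/(10.1·0.866025) = 1474.82 ≈ 1475 lb.
ΣF_x = 0: O_x − T·cos60° = 0 → O_x = 1474.82 × 0.5 = 737.4 lb.
ΣF_y = 0: O_y + T·sin60° − 250 − 1500 = 0 → O_y = 1750 − 1474.82 × 0.866025 = 472.8 lb.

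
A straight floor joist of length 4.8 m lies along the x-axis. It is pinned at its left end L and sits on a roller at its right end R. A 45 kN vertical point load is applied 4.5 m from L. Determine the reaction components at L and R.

Taking moments about L: R_y·4.8 − 45·4.5 = 0 → R_y = 202.5/4.8 = 42.1875 ≈ 42.19 kN.
ΣF_y = 0: L_y + 42.1875 − 45 = 0 → L_y = 2.812 kN.
ΣF_x = 0: no horizontal applied forces, so L_x = 0.

L_x = 0, L_y = 2.812 kN, R_y = 42.19 kN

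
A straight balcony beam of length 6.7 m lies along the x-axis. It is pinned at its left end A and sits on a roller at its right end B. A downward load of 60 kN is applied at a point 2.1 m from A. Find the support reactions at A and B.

A_x = 0, A_y = 41.19 kN, B_y = 18.81 kN

Moments about A: B_y·6.7 − 60·2.1 = 0 → B_y = 126/6.7 = 18.806 ≈ 18.81 kN.
ΣF_y = 0: A_y + 18.806 − 60 = 0 → A_y = 41.19 kN.
ΣF_x = 0: no horizontal applied forces, so A_x = 0.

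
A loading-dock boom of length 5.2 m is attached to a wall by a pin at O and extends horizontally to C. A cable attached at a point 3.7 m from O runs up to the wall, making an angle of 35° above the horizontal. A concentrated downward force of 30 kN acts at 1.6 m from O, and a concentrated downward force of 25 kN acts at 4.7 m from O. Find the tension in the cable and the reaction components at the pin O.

ΣM about O: T·sin35°·3.7 − 30·1.6 − 25·4.7 = 0 → T = 165.5/(3.7·0.573576) = 77.984 ≈ 77.98 kN.
ΣF_x = 0: O_x − T·cos35° = 0 → O_x = 77.984 × 0.819152 = 63.88 kN.
ΣF_y = 0: O_y + T·sin35° − 30 − 25 = 0 → O_y = 55 − 77.984 × 0.573576 = 10.27 kN.

T = 77.98 kN, O_x = 63.88 kN, O_y = 10.27 kN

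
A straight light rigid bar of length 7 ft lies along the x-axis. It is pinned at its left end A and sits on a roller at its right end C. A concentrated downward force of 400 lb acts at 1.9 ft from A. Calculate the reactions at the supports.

A_x = 0, A_y = 291.4 lb, C_y = 108.6 lb

ΣM about A: C_y·7 − 400·1.9 = 0 → C_y = 760/7 = 108.571 ≈ 108.6 lb.
ΣF_y = 0: A_y + 108.571 − 400 = 0 → A_y = 291.4 lb.
ΣF_x = 0: no horizontal applied forces, so A_x = 0.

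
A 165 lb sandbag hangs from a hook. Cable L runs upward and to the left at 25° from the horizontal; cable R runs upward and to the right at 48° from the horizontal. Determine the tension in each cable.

ΣF_x = 0: −T_L·cos25° + T_R·cos48° = 0 → T_R = 1.35446·T_L.
ΣF_y = 0: T_L·sin25° + T_R·sin48° = 165.
Substitute: T_L·(0.422618 + 1.35446·0.743145) = 165 → T_L = 115.451 ≈ 115.5 lb.
Then T_R = 1.35446 × 115.451 = 156.4 lb.

T_L = 115.5 lb, T_R = 156.4 lb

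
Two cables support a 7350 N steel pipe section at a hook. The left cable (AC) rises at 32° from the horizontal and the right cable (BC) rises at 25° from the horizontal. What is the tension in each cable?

ΣF_x = 0: −T_AC·cos32° + T_BC·cos25° = 0 → T_BC = 0.935718·T_AC.
ΣF_y = 0: T_AC·sin32° + T_BC·sin25° = 7350.
Substitute: T_AC·(0.529919 + 0.935718·0.422618) = 7350 → T_AC = 7942.77 ≈ 7943 N.
Then T_BC = 0.935718 × 7942.77 = 7432 N.

T_AC = 7943 N, T_BC = 7432 N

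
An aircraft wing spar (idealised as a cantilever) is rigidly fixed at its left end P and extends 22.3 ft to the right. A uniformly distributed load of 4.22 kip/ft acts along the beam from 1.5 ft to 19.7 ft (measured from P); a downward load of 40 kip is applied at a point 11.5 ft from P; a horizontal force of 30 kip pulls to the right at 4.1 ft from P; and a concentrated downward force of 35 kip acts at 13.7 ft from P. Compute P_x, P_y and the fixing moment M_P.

Resultant of the distributed load: 4.22 × 18.2 = 76.804 kip at 10.6 ft from P.
ΣF_x = 0: P_x + 30 = 0 → P_x = -30.00 kip.
ΣF_y = 0: P_y − 4.22·18.2 − 40 − 35 = 0 → P_y = 151.8 kip.
ΣM about P: M_P − (4.22·18.2)·10.6 − 40·11.5 − 35·13.7 = 0 → M_P = 1754 kip·ft.

P_x = -30.00 kip, P_y = 151.8 kip, M_P = 1754 kip·ft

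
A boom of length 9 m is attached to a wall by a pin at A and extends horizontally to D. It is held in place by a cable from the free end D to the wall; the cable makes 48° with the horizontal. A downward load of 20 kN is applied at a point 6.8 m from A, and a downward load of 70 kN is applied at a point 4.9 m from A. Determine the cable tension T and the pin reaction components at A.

ΣM about A: T·sin48°·9 − 20·6.8 − 70·4.9 = 0 → T = 479/(9·0.743145) = 71.6175 ≈ 71.62 kN.
ΣF_x = 0: A_x − T·cos48° = 0 → A_x = 71.6175 × 0.669131 = 47.92 kN.
ΣF_y = 0: A_y + T·sin48° − 20 − 70 = 0 → A_y = 90 − 71.6175 × 0.743145 = 36.78 kN.

T = 71.62 kN, A_x = 47.92 kN, A_y = 36.78 kN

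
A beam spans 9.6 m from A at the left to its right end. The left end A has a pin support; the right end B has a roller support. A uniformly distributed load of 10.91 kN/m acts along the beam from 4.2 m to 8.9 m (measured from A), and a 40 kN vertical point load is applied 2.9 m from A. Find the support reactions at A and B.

Resultant of the distributed load: 10.91 × 4.7 = 51.277 kN at 6.55 m from A.
ΣM about A: B_y·9.6 − (10.91·4.7)·6.55 − 40·2.9 = 0 → B_y = 451.86435/9.6 = 47.0692 ≈ 47.07 kN.
ΣF_y = 0: A_y + 47.0692 − 10.91·4.7 − 40 = 0 → A_y = 44.21 kN.
ΣF_x = 0: no horizontal applied forces, so A_x = 0.

A_x = 0, A_y = 44.21 kN, B_y = 47.07 kN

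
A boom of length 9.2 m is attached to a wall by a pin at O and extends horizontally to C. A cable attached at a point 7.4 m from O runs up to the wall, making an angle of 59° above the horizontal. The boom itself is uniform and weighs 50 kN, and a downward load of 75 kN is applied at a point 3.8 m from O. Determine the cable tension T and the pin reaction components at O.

ΣM about O: T·sin59°·7.4 − 50·4.6 − 75·3.8 = 0 → T = 515/(7.4·0.857167) = 81.1914 ≈ 81.19 kN.
ΣF_x = 0: O_x − T·cos59° = 0 → O_x = 81.1914 × 0.515038 = 41.82 kN.
ΣF_y = 0: O_y + T·sin59° − 50 − 75 = 0 → O_y = 125 − 81.1914 × 0.857167 = 55.41 kN.

T = 81.19 kN, O_x = 41.82 kN, O_y = 55.41 kN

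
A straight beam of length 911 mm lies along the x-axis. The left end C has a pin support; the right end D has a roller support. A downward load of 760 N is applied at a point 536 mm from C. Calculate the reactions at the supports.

ΣM about C: D_y·911 − 760·536 = 0 → D_y = 407360/911 = 447.157 ≈ 447.2 N.
ΣF_y = 0: C_y + 447.157 − 760 = 0 → C_y = 312.8 N.
ΣF_x = 0: no horizontal applied forces, so C_x = 0.

C_x = 0, C_y = 312.8 N, D_y = 447.2 N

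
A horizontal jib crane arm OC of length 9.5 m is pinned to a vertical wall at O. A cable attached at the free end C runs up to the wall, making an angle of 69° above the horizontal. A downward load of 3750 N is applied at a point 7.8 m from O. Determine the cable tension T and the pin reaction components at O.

T = 3298 N, O_x = 1182 N, O_y = 671.1 N

ΣM about O: T·sin69°·9.5 − 3750·7.8 = 0 → T = 29250/(9.5·0.93358) = 3298 N.
ΣF_x = 0: O_x − T·cos69° = 0 → O_x = 3298 × 0.358368 = 1182 N.
ΣF_y = 0: O_y + T·sin69° − 3750 = 0 → O_y = 3750 − 3298 × 0.93358 = 671.1 N.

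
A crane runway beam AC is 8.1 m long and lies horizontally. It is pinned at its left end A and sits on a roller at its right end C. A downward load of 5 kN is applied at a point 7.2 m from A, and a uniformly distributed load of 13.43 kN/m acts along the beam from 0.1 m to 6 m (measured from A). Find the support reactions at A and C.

Resultant of the distributed load: 13.43 × 5.9 = 79.237 kN at 3.05 m from A.
Moments about A: C_y·8.1 − 5·7.2 − (13.43·5.9)·3.05 = 0 → C_y = 277.67285/8.1 = 34.2806 ≈ 34.28 kN.
ΣF_y = 0: A_y + 34.2806 − 5 − 13.43·5.9 = 0 → A_y = 49.96 kN.
ΣF_x = 0: no horizontal applied forces, so A_x = 0.

A_x = 0, A_y = 49.96 kN, C_y = 34.28 kN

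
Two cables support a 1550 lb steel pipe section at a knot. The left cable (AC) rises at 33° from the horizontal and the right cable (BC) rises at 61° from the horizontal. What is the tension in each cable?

ΣF_x = 0: −T_AC·cos33° + T_BC·cos61° = 0 → T_BC = 1.7299·T_AC.
ΣF_y = 0: T_AC·sin33° + T_BC·sin61° = 1550.
Substitute: T_AC·(0.544639 + 1.7299·0.87462) = 1550 → T_AC = 753.289 ≈ 753.3 lb.
Then T_BC = 1.7299 × 753.289 = 1303 lb.

T_AC = 753.3 lb, T_BC = 1303 lb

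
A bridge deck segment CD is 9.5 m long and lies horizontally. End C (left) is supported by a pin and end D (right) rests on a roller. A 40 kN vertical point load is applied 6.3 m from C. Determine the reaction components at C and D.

Moments about C: D_y·9.5 − 40·6.3 = 0 → D_y = 252/9.5 = 26.5263 ≈ 26.53 kN.
ΣF_y = 0: C_y + 26.5263 − 40 = 0 → C_y = 13.47 kN.
ΣF_x = 0: no horizontal applied forces, so C_x = 0.

C_x = 0, C_y = 13.47 kN, D_y = 26.53 kN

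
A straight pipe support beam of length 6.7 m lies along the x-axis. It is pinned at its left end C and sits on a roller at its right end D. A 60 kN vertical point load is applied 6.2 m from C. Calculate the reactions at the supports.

Moments about C: D_y·6.7 − 60·6.2 = 0 → D_y = 372/6.7 = 55.5224 ≈ 55.52 kN.
ΣF_y = 0: C_y + 55.5224 − 60 = 0 → C_y = 4.478 kN.
ΣF_x = 0: no horizontal applied forces, so C_x = 0.

C_x = 0, C_y = 4.478 kN, D_y = 55.52 kN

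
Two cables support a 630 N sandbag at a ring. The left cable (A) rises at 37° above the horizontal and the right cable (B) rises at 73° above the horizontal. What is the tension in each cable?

ΣF_x = 0: −T_A·cos37° + T_B·cos73° = 0 → T_B = 2.73158·T_A.
ΣF_y = 0: T_A·sin37° + T_B·sin73° = 630.
Substitute: T_A·(0.601815 + 2.73158·0.956305) = 630 → T_A = 196.015 ≈ 196.0 N.
Then T_B = 2.73158 × 196.015 = 535.4 N.

T_A = 196.0 N, T_B = 535.4 N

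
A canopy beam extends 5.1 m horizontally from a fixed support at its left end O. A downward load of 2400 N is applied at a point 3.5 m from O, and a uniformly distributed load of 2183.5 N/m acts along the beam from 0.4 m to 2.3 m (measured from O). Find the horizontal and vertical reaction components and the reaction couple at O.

O_x = 0, O_y = 6549 N, M_O = 14000 N·m

Resultant of the distributed load: 2183.5 × 1.9 = 4148.65 N at 1.35 m from O.
ΣF_x = 0: O_x = 0.
ΣF_y = 0: O_y − 2400 − 2183.5·1.9 = 0 → O_y = 6549 N.
ΣM about O: M_O − 2400·3.5 − (2183.5·1.9)·1.35 = 0 → M_O = 14000 N·m.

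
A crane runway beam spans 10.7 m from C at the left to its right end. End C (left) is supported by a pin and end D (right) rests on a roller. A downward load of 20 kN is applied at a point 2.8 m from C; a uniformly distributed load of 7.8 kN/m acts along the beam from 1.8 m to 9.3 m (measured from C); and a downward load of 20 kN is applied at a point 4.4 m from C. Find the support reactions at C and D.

Resultant of the distributed load: 7.8 × 7.5 = 58.5 kN at 5.55 m from C.
Moments about C: D_y·10.7 − 20·2.8 − (7.8·7.5)·5.55 − 20·4.4 = 0 → D_y = 468.675/10.7 = 43.8014 ≈ 43.80 kN.
ΣF_y = 0: C_y + 43.8014 − 20 − 7.8·7.5 − 20 = 0 → C_y = 54.70 kN.
ΣF_x = 0: no horizontal applied forces, so C_x = 0.

C_x = 0, C_y = 54.70 kN, D_y = 43.80 kN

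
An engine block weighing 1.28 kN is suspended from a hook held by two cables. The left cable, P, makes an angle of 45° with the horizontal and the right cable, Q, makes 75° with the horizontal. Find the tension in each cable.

T_P = 0.3825 kN, T_Q = 1.045 kN

ΣF_x = 0: −T_P·cos45° + T_Q·cos75° = 0 → T_Q = 2.73205·T_P.
ΣF_y = 0: T_P·sin45° + T_Q·sin75° = 1.28.
Substitute: T_P·(0.707107 + 2.73205·0.965926) = 1.28 → T_P = 0.382539 ≈ 0.3825 kN.
Then T_Q = 2.73205 × 0.382539 = 1.045 kN.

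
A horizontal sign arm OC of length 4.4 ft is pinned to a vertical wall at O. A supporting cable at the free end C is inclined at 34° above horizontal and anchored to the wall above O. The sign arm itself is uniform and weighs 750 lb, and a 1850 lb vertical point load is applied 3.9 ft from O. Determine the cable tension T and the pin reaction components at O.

T = 3603 lb, O_x = 2987 lb, O_y = 585.2 lb

ΣM about O: T·sin34°·4.4 − 750·2.2 − 1850·3.9 = 0 → T = 8865/(4.4·0.559193) = 3603 lb.
ΣF_x = 0: O_x − T·cos34° = 0 → O_x = 3603 × 0.829038 = 2987 lb.
ΣF_y = 0: O_y + T·sin34° − 750 − 1850 = 0 → O_y = 2600 − 3603 × 0.559193 = 585.2 lb.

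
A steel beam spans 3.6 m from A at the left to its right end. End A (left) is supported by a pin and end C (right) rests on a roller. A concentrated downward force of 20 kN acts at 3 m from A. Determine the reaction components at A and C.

Moments about A: C_y·3.6 − 20·3 = 0 → C_y = 60/3.6 = 16.6667 ≈ 16.67 kN.
ΣF_y = 0: A_y + 16.6667 − 20 = 0 → A_y = 3.333 kN.
ΣF_x = 0: no horizontal applied forces, so A_x = 0.

A_x = 0, A_y = 3.333 kN, C_y = 16.67 kN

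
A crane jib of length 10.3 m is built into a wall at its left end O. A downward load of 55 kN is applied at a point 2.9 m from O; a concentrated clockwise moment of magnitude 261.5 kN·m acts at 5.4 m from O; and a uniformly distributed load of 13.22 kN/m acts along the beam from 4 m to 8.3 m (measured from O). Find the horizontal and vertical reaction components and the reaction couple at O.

Resultant of the distributed load: 13.22 × 4.3 = 56.846 kN at 6.15 m from O.
ΣF_x = 0: O_x = 0.
ΣF_y = 0: O_y − 55 − 13.22·4.3 = 0 → O_y = 111.8 kN.
ΣM about O: M_O − 55·2.9 − 261.5 − (13.22·4.3)·6.15 = 0 → M_O = 770.6 kN·m.

O_x = 0, O_y = 111.8 kN, M_O = 770.6 kN·m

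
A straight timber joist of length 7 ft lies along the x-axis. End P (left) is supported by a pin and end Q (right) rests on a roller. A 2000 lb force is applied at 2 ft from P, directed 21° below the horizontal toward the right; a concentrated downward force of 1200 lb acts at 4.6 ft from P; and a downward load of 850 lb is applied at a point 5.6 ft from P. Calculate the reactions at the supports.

P_x = -1867 lb, P_y = 1093 lb, Q_y = 1673 lb

ΣM about P: Q_y·7 − 2000·sin21°·2 − 1200·4.6 − 850·5.6 = 0 → Q_y = 11713.5/7 = 1673.36 ≈ 1673 lb.
ΣF_y = 0: P_y + 1673.36 − 2000·sin21° − 1200 − 850 = 0 → P_y = 1093 lb.
ΣF_x = 0: P_x + 2000·cos21° = 0 → P_x = -1867 lb.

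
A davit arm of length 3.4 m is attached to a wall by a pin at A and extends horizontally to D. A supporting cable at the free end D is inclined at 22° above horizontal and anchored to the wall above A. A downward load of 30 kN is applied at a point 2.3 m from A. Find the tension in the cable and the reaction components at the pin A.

ΣM about A: T·sin22°·3.4 − 30·2.3 = 0 → T = 69/(3.4·0.374607) = 54.1744 ≈ 54.17 kN.
ΣF_x = 0: A_x − T·cos22° = 0 → A_x = 54.1744 × 0.927184 = 50.23 kN.
ΣF_y = 0: A_y + T·sin22° − 30 = 0 → A_y = 30 − 54.1744 × 0.374607 = 9.706 kN.

T = 54.17 kN, A_x = 50.23 kN, A_y = 9.706 kN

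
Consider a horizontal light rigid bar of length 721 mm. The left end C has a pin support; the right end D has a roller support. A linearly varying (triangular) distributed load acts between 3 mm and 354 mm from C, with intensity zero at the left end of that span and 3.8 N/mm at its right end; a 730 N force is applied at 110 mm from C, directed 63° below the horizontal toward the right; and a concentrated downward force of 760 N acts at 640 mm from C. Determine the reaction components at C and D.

Resultant of the triangular load: ½ × 3.8 × 351 = 666.9 N, acting at 237 mm from C (one-third of the span from the peak).
Moments about C: D_y·721 − (½·3.8·351)·237 − 730·sin63°·110 − 760·640 = 0 → D_y = 716003/721 = 993.069 ≈ 993.1 N.
ΣF_y = 0: C_y + 993.069 − ½·3.8·351 − 730·sin63° − 760 = 0 → C_y = 1084 N.
ΣF_x = 0: C_x + 730·cos63° = 0 → C_x = -331.4 N.

C_x = -331.4 N, C_y = 1084 N, D_y = 993.1 N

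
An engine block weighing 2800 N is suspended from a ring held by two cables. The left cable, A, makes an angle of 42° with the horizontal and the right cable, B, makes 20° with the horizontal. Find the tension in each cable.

T_A = 2980 N, T_B = 2357 N

ΣF_x = 0: −T_A·cos42° + T_B·cos20° = 0 → T_B = 0.790838·T_A.
ΣF_y = 0: T_A·sin42° + T_B·sin20° = 2800.
Substitute: T_A·(0.669131 + 0.790838·0.34202) = 2800 → T_A = 2979.95 ≈ 2980 N.
Then T_B = 0.790838 × 2979.95 = 2357 N.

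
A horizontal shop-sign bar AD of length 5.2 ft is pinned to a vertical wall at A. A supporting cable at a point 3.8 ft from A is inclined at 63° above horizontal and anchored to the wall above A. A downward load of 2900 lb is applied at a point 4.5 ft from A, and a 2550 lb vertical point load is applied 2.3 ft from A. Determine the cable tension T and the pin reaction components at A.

T = 5587 lb, A_x = 2536 lb, A_y = 472.4 lb

ΣM about A: T·sin63°·3.8 − 2900·4.5 − 2550·2.3 = 0 → T = 18915/(3.8·0.891007) = 5586.52 ≈ 5587 lb.
ΣF_x = 0: A_x − T·cos63° = 0 → A_x = 5586.52 × 0.45399 = 2536 lb.
ΣF_y = 0: A_y + T·sin63° − 2900 − 2550 = 0 → A_y = 5450 − 5586.52 × 0.891007 = 472.4 lb.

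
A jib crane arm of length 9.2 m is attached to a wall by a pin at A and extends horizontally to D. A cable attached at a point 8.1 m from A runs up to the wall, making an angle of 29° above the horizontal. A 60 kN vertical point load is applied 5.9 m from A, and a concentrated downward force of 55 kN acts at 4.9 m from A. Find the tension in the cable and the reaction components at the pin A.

T = 158.8 kN, A_x = 138.9 kN, A_y = 38.02 kN

ΣM about A: T·sin29°·8.1 − 60·5.9 − 55·4.9 = 0 → T = 623.5/(8.1·0.48481) = 158.774 ≈ 158.8 kN.
ΣF_x = 0: A_x − T·cos29° = 0 → A_x = 158.774 × 0.87462 = 138.9 kN.
ΣF_y = 0: A_y + T·sin29° − 60 − 55 = 0 → A_y = 115 − 158.774 × 0.48481 = 38.02 kN.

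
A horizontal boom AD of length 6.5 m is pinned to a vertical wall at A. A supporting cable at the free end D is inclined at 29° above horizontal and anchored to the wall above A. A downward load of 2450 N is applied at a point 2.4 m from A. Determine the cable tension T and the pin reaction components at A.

T = 1866 N, A_x = 1632 N, A_y = 1545 N

ΣM about A: T·sin29°·6.5 − 2450·2.4 = 0 → T = 5880/(6.5·0.48481) = 1865.92 ≈ 1866 N.
ΣF_x = 0: A_x − T·cos29° = 0 → A_x = 1865.92 × 0.87462 = 1632 N.
ΣF_y = 0: A_y + T·sin29° − 2450 = 0 → A_y = 2450 − 1865.92 × 0.48481 = 1545 N.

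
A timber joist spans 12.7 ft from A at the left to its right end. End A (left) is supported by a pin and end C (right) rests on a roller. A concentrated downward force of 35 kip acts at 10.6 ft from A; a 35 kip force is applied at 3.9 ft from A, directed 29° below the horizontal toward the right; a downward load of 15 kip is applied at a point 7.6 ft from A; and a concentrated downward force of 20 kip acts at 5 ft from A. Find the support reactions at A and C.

ΣM about A: C_y·12.7 − 35·10.6 − 35·sin29°·3.9 − 15·7.6 − 20·5 = 0 → C_y = 651.177/12.7 = 51.2738 ≈ 51.27 kip.
ΣF_y = 0: A_y + 51.2738 − 35 − 35·sin29° − 15 − 20 = 0 → A_y = 35.69 kip.
ΣF_x = 0: A_x + 35·cos29° = 0 → A_x = -30.61 kip.

A_x = -30.61 kip, A_y = 35.69 kip, C_y = 51.27 kip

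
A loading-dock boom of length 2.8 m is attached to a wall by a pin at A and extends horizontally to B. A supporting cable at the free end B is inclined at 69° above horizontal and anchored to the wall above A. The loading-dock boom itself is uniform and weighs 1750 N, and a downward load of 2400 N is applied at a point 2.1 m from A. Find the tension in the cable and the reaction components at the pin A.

T = 2865 N, A_x = 1027 N, A_y = 1475 N

ΣM about A: T·sin69°·2.8 − 1750·1.4 − 2400·2.1 = 0 → T = 7490/(2.8·0.93358) = 2865.31 ≈ 2865 N.
ΣF_x = 0: A_x − T·cos69° = 0 → A_x = 2865.31 × 0.358368 = 1027 N.
ΣF_y = 0: A_y + T·sin69° − 1750 − 2400 = 0 → A_y = 4150 − 2865.31 × 0.93358 = 1475 N.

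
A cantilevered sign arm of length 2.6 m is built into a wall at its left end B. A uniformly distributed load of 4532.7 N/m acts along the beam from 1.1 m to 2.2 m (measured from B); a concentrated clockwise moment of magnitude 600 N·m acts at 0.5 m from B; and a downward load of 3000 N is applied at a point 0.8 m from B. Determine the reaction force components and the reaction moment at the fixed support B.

Resultant of the distributed load: 4532.7 × 1.1 = 4985.97 N at 1.65 m from B.
ΣF_x = 0: B_x = 0.
ΣF_y = 0: B_y − 4532.7·1.1 − 3000 = 0 → B_y = 7986 N.
ΣM about B: M_B − (4532.7·1.1)·1.65 − 600 − 3000·0.8 = 0 → M_B = 11230 N·m.

B_x = 0, B_y = 7986 N, M_B = 11230 N·m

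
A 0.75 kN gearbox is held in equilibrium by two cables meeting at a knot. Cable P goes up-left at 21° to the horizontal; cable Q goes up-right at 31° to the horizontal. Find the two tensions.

ΣF_x = 0: −T_P·cos21° + T_Q·cos31° = 0 → T_Q = 1.08915·T_P.
ΣF_y = 0: T_P·sin21° + T_Q·sin31° = 0.75.
Substitute: T_P·(0.358368 + 1.08915·0.515038) = 0.75 → T_P = 0.815819 ≈ 0.8158 kN.
Then T_Q = 1.08915 × 0.815819 = 0.8885 kN.

T_P = 0.8158 kN, T_Q = 0.8885 kN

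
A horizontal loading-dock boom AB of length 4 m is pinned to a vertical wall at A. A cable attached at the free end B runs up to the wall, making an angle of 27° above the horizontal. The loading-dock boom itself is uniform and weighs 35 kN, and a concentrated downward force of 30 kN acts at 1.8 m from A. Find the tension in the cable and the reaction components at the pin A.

ΣM about A: T·sin27°·4 − 35·2 − 30·1.8 = 0 → T = 124/(4·0.45399) = 68.2834 ≈ 68.28 kN.
ΣF_x = 0: A_x − T·cos27° = 0 → A_x = 68.2834 × 0.891007 = 60.84 kN.
ΣF_y = 0: A_y + T·sin27° − 35 − 30 = 0 → A_y = 65 − 68.2834 × 0.45399 = 34.00 kN.

T = 68.28 kN, A_x = 60.84 kN, A_y = 34.00 kN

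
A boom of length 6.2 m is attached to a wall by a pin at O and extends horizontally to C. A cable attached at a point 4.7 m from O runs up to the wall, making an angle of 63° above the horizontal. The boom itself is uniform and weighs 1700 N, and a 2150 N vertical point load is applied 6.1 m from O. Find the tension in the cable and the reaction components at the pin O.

T = 4390 N, O_x = 1993 N, O_y = -61.70 N

ΣM about O: T·sin63°·4.7 − 1700·3.1 − 2150·6.1 = 0 → T = 18385/(4.7·0.891007) = 4390.2 ≈ 4390 N.
ΣF_x = 0: O_x − T·cos63° = 0 → O_x = 4390.2 × 0.45399 = 1993 N.
ΣF_y = 0: O_y + T·sin63° − 1700 − 2150 = 0 → O_y = 3850 − 4390.2 × 0.891007 = -61.70 N.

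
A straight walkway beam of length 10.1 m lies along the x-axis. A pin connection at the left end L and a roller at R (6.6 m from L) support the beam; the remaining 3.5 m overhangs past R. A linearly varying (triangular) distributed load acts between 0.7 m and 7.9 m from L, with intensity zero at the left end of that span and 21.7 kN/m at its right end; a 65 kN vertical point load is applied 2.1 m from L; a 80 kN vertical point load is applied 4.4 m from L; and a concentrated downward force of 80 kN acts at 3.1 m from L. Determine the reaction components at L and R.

L_x = 0, L_y = 126.4 kN, R_y = 176.7 kN

Resultant of the triangular load: ½ × 21.7 × 7.2 = 78.12 kN, acting at 5.5 m from L (one-third of the span from the peak).
Taking moments about L: R_y·6.6 − (½·21.7·7.2)·5.5 − 65·2.1 − 80·4.4 − 80·3.1 = 0 → R_y = 1166.16/6.6 = 176.691 ≈ 176.7 kN.
ΣF_y = 0: L_y + 176.691 − ½·21.7·7.2 − 65 − 80 − 80 = 0 → L_y = 126.4 kN.
ΣF_x = 0: no horizontal applied forces, so L_x = 0.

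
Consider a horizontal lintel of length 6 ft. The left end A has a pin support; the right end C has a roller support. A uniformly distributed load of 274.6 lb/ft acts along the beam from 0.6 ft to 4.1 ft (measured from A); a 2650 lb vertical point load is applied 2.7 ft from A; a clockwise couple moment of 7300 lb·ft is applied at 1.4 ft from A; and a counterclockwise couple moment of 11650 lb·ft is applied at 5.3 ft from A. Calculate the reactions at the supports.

A_x = 0, A_y = 2767 lb, C_y = 843.9 lb

Resultant of the distributed load: 274.6 × 3.5 = 961.1 lb at 2.35 ft from A.
Moments about A: C_y·6 − (274.6·3.5)·2.35 − 2650·2.7 − 7300 + 11650 = 0 → C_y = 5063.585/6 = 843.931 ≈ 843.9 lb.
ΣF_y = 0: A_y + 843.931 − 274.6·3.5 − 2650 = 0 → A_y = 2767 lb.
ΣF_x = 0: no horizontal applied forces, so A_x = 0.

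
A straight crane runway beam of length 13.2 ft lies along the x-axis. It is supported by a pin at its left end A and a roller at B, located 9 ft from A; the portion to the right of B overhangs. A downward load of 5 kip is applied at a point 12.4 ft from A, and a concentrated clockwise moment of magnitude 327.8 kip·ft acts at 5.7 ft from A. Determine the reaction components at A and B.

A_x = 0, A_y = -38.31 kip, B_y = 43.31 kip

ΣM about A: B_y·9 − 5·12.4 − 327.8 = 0 → B_y = 389.8/9 = 43.3111 ≈ 43.31 kip.
ΣF_y = 0: A_y + 43.3111 − 5 = 0 → A_y = -38.31 kip.
ΣF_x = 0: no horizontal applied forces, so A_x = 0.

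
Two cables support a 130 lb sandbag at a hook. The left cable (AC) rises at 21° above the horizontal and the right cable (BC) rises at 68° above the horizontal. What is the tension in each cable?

T_AC = 48.71 lb, T_BC = 121.4 lb

ΣF_x = 0: −T_AC·cos21° + T_BC·cos68° = 0 → T_BC = 2.49216·T_AC.
ΣF_y = 0: T_AC·sin21° + T_BC·sin68° = 130.
Substitute: T_AC·(0.358368 + 2.49216·0.927184) = 130 → T_AC = 48.7063 ≈ 48.71 lb.
Then T_BC = 2.49216 × 48.7063 = 121.4 lb.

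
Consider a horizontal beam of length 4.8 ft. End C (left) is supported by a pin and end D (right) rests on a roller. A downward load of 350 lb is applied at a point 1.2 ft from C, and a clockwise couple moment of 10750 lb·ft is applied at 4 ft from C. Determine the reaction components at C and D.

Taking moments about C: D_y·4.8 − 350·1.2 − 10750 = 0 → D_y = 11170/4.8 = 2327.08 ≈ 2327 lb.
ΣF_y = 0: C_y + 2327.08 − 350 = 0 → C_y = -1977 lb.
ΣF_x = 0: no horizontal applied forces, so C_x = 0.

C_x = 0, C_y = -1977 lb, D_y = 2327 lb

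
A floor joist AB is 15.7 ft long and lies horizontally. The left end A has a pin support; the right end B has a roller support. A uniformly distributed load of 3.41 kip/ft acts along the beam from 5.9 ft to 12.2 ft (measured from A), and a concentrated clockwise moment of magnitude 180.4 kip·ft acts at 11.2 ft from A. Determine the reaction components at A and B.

A_x = 0, A_y = -2.391 kip, B_y = 23.87 kip

Resultant of the distributed load: 3.41 × 6.3 = 21.483 kip at 9.05 ft from A.
Moments about A: B_y·15.7 − (3.41·6.3)·9.05 − 180.4 = 0 → B_y = 374.82115/15.7 = 23.874 ≈ 23.87 kip.
ΣF_y = 0: A_y + 23.874 − 3.41·6.3 = 0 → A_y = -2.391 kip.
ΣF_x = 0: no horizontal applied forces, so A_x = 0.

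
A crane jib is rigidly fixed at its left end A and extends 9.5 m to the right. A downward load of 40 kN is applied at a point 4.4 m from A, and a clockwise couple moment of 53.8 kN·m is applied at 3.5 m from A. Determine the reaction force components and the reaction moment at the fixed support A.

ΣF_x = 0: A_x = 0.
ΣF_y = 0: A_y − 40 = 0 → A_y = 40.00 kN.
ΣM about A: M_A − 40·4.4 − 53.8 = 0 → M_A = 229.8 kN·m.

A_x = 0, A_y = 40.00 kN, M_A = 229.8 kN·m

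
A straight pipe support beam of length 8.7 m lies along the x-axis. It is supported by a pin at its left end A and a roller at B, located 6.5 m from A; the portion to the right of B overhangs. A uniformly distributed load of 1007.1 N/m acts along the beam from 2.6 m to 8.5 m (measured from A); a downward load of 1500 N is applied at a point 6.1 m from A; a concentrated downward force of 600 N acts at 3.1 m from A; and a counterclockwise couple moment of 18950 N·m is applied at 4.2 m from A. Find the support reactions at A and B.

Resultant of the distributed load: 1007.1 × 5.9 = 5941.89 N at 5.55 m from A.
Moments about A: B_y·6.5 − (1007.1·5.9)·5.55 − 1500·6.1 − 600·3.1 + 18950 = 0 → B_y = 25037.4895/6.5 = 3851.92 ≈ 3852 N.
ΣF_y = 0: A_y + 3851.92 − 1007.1·5.9 − 1500 − 600 = 0 → A_y = 4190 N.
ΣF_x = 0: no horizontal applied forces, so A_x = 0.

A_x = 0, A_y = 4190 N, B_y = 3852 N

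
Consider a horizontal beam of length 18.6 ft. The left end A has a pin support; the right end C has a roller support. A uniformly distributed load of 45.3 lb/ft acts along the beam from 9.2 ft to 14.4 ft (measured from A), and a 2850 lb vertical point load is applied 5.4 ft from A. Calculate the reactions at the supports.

A_x = 0, A_y = 2109 lb, C_y = 976.9 lb

Resultant of the distributed load: 45.3 × 5.2 = 235.56 lb at 11.8 ft from A.
Moments about A: C_y·18.6 − (45.3·5.2)·11.8 − 2850·5.4 = 0 → C_y = 18169.608/18.6 = 976.861 ≈ 976.9 lb.
ΣF_y = 0: A_y + 976.861 − 45.3·5.2 − 2850 = 0 → A_y = 2109 lb.
ΣF_x = 0: no horizontal applied forces, so A_x = 0.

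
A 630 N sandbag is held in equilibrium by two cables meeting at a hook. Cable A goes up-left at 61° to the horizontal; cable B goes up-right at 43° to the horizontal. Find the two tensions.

ΣF_x = 0: −T_A·cos61° + T_B·cos43° = 0 → T_B = 0.662894·T_A.
ΣF_y = 0: T_A·sin61° + T_B·sin43° = 630.
Substitute: T_A·(0.87462 + 0.662894·0.681998) = 630 → T_A = 474.858 ≈ 474.9 N.
Then T_B = 0.662894 × 474.858 = 314.8 N.

T_A = 474.9 N, T_B = 314.8 N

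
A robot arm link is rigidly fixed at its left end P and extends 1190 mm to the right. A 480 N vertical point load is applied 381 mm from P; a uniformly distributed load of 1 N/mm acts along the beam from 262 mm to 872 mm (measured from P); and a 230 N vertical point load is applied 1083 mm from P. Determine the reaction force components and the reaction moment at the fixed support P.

Resultant of the distributed load: 1 × 610 = 610 N at 567 mm from P.
ΣF_x = 0: P_x = 0.
ΣF_y = 0: P_y − 480 − 1·610 − 230 = 0 → P_y = 1320 N.
ΣM about P: M_P − 480·381 − (1·610)·567 − 230·1083 = 0 → M_P = 777800 N·mm.

P_x = 0, P_y = 1320 N, M_P = 777800 N·mm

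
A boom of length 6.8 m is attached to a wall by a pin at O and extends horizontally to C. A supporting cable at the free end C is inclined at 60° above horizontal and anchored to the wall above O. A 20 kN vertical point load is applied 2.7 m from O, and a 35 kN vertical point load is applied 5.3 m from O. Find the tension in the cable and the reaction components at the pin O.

T = 40.67 kN, O_x = 20.33 kN, O_y = 19.78 kN

ΣM about O: T·sin60°·6.8 − 20·2.7 − 35·5.3 = 0 → T = 239.5/(6.8·0.866025) = 40.6693 ≈ 40.67 kN.
ΣF_x = 0: O_x − T·cos60° = 0 → O_x = 40.6693 × 0.5 = 20.33 kN.
ΣF_y = 0: O_y + T·sin60° − 20 − 35 = 0 → O_y = 55 − 40.6693 × 0.866025 = 19.78 kN.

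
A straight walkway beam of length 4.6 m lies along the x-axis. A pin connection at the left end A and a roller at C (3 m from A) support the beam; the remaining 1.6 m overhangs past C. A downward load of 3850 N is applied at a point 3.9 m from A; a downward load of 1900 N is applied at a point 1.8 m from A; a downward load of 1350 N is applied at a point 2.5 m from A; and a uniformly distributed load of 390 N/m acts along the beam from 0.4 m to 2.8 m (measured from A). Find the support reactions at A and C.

A_x = 0, A_y = 266.8 N, C_y = 7769 N

Resultant of the distributed load: 390 × 2.4 = 936 N at 1.6 m from A.
Moments about A: C_y·3 − 3850·3.9 − 1900·1.8 − 1350·2.5 − (390·2.4)·1.6 = 0 → C_y = 23307.6/3 = 7769.2 ≈ 7769 N.
ΣF_y = 0: A_y + 7769.2 − 3850 − 1900 − 1350 − 390·2.4 = 0 → A_y = 266.8 N.
ΣF_x = 0: no horizontal applied forces, so A_x = 0.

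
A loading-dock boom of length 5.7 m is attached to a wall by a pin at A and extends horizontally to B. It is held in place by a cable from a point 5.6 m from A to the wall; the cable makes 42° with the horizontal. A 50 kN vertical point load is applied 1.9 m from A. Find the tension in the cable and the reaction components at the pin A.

T = 25.35 kN, A_x = 18.84 kN, A_y = 33.04 kN

ΣM about A: T·sin42°·5.6 − 50·1.9 = 0 → T = 95/(5.6·0.669131) = 25.3527 ≈ 25.35 kN.
ΣF_x = 0: A_x − T·cos42° = 0 → A_x = 25.3527 × 0.743145 = 18.84 kN.
ΣF_y = 0: A_y + T·sin42° − 50 = 0 → A_y = 50 − 25.3527 × 0.669131 = 33.04 kN.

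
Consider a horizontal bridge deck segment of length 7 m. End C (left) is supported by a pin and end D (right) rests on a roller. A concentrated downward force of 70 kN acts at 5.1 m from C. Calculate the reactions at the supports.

C_x = 0, C_y = 19.00 kN, D_y = 51.00 kN

ΣM about C: D_y·7 − 70·5.1 = 0 → D_y = 357/7 = 51.00 kN.
ΣF_y = 0: C_y + 51 − 70 = 0 → C_y = 19.00 kN.
ΣF_x = 0: no horizontal applied forces, so C_x = 0.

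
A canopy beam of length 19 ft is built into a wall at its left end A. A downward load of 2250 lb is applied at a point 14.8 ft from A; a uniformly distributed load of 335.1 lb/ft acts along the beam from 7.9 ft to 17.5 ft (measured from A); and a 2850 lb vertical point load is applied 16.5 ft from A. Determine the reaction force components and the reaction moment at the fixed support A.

A_x = 0, A_y = 8317 lb, M_A = 121200 lb·ft

Resultant of the distributed load: 335.1 × 9.6 = 3216.96 lb at 12.7 ft from A.
ΣF_x = 0: A_x = 0.
ΣF_y = 0: A_y − 2250 − 335.1·9.6 − 2850 = 0 → A_y = 8317 lb.
ΣM about A: M_A − 2250·14.8 − (335.1·9.6)·12.7 − 2850·16.5 = 0 → M_A = 121200 lb·ft.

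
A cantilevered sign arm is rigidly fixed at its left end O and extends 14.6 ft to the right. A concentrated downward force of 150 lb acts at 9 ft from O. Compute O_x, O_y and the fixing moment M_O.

ΣF_x = 0: O_x = 0.
ΣF_y = 0: O_y − 150 = 0 → O_y = 150.0 lb.
ΣM about O: M_O − 150·9 = 0 → M_O = 1350 lb·ft.

O_x = 0, O_y = 150.0 lb, M_O = 1350 lb·ft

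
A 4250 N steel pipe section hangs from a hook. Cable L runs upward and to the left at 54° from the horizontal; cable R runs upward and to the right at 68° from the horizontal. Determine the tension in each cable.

ΣF_x = 0: −T_L·cos54° + T_R·cos68° = 0 → T_R = 1.56907·T_L.
ΣF_y = 0: T_L·sin54° + T_R·sin68° = 4250.
Substitute: T_L·(0.809017 + 1.56907·0.927184) = 4250 → T_L = 1877.35 ≈ 1877 N.
Then T_R = 1.56907 × 1877.35 = 2946 N.

T_L = 1877 N, T_R = 2946 N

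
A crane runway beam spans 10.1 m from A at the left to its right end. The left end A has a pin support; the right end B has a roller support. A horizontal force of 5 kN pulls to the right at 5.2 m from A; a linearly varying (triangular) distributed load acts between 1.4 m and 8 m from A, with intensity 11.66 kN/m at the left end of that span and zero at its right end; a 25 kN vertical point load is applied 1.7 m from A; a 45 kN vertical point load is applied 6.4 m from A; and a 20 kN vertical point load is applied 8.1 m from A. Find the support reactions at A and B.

Resultant of the triangular load: ½ × 11.66 × 6.6 = 38.478 kN, acting at 3.6 m from A (one-third of the span from the peak).
Moments about A: B_y·10.1 − (½·11.66·6.6)·3.6 − 25·1.7 − 45·6.4 − 20·8.1 = 0 → B_y = 631.0208/10.1 = 62.4773 ≈ 62.48 kN.
ΣF_y = 0: A_y + 62.4773 − ½·11.66·6.6 − 25 − 45 − 20 = 0 → A_y = 66.00 kN.
ΣF_x = 0: A_x + 5 = 0 → A_x = -5.000 kN.

A_x = -5.000 kN, A_y = 66.00 kN, B_y = 62.48 kN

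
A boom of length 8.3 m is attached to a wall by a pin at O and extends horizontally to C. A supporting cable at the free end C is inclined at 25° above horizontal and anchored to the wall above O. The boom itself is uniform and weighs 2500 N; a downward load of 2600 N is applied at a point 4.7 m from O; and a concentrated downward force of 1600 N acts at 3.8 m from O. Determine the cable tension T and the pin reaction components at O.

ΣM about O: T·sin25°·8.3 − 2500·4.15 − 2600·4.7 − 1600·3.8 = 0 → T = 28675/(8.3·0.422618) = 8174.8 ≈ 8175 N.
ΣF_x = 0: O_x − T·cos25° = 0 → O_x = 8174.8 × 0.906308 = 7409 N.
ΣF_y = 0: O_y + T·sin25° − 2500 − 2600 − 1600 = 0 → O_y = 6700 − 8174.8 × 0.422618 = 3245 N.

T = 8175 N, O_x = 7409 N, O_y = 3245 N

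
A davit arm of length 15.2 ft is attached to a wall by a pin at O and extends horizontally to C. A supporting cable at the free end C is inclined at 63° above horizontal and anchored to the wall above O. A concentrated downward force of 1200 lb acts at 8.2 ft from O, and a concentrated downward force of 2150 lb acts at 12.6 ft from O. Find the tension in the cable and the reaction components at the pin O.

T = 2727 lb, O_x = 1238 lb, O_y = 920.4 lb

ΣM about O: T·sin63°·15.2 − 1200·8.2 − 2150·12.6 = 0 → T = 36930/(15.2·0.891007) = 2726.81 ≈ 2727 lb.
ΣF_x = 0: O_x − T·cos63° = 0 → O_x = 2726.81 × 0.45399 = 1238 lb.
ΣF_y = 0: O_y + T·sin63° − 1200 − 2150 = 0 → O_y = 3350 − 2726.81 × 0.891007 = 920.4 lb.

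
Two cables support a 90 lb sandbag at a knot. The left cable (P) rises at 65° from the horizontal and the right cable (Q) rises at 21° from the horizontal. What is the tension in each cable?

T_P = 84.23 lb, T_Q = 38.13 lb

ΣF_x = 0: −T_P·cos65° + T_Q·cos21° = 0 → T_Q = 0.452685·T_P.
ΣF_y = 0: T_P·sin65° + T_Q·sin21° = 90.
Substitute: T_P·(0.906308 + 0.452685·0.358368) = 90 → T_P = 84.2274 ≈ 84.23 lb.
Then T_Q = 0.452685 × 84.2274 = 38.13 lb.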